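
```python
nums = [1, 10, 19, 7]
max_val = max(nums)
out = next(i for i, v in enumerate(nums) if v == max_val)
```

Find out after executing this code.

Step 1: max([1, 10, 19, 7]) = 19.
Step 2: Find first index where value == 19:
  Index 0: 1 != 19
  Index 1: 10 != 19
  Index 2: 19 == 19, found!
Therefore out = 2.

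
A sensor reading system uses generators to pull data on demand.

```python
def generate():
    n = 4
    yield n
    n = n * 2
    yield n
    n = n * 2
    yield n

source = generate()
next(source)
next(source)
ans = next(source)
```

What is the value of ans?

Step 1: Trace through generator execution:
  Yield 1: n starts at 4, yield 4
  Yield 2: n = 4 * 2 = 8, yield 8
  Yield 3: n = 8 * 2 = 16, yield 16
Step 2: First next() gets 4, second next() gets the second value, third next() yields 16.
Therefore ans = 16.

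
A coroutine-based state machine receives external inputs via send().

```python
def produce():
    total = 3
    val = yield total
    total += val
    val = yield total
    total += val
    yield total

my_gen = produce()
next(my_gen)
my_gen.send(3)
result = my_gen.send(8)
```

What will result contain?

Step 1: next() -> yield total=3.
Step 2: send(3) -> val=3, total = 3+3 = 6, yield 6.
Step 3: send(8) -> val=8, total = 6+8 = 14, yield 14.
Therefore result = 14.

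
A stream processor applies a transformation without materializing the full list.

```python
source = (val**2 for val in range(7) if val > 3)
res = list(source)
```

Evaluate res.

Step 1: For range(7), keep val > 3, then square:
  val=0: 0 <= 3, excluded
  val=1: 1 <= 3, excluded
  val=2: 2 <= 3, excluded
  val=3: 3 <= 3, excluded
  val=4: 4 > 3, yield 4**2 = 16
  val=5: 5 > 3, yield 5**2 = 25
  val=6: 6 > 3, yield 6**2 = 36
Therefore res = [16, 25, 36].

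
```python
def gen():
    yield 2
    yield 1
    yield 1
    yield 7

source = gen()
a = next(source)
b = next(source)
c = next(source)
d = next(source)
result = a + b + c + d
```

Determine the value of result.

Step 1: Create generator and consume all values:
  a = next(source) = 2
  b = next(source) = 1
  c = next(source) = 1
  d = next(source) = 7
Step 2: result = 2 + 1 + 1 + 7 = 11.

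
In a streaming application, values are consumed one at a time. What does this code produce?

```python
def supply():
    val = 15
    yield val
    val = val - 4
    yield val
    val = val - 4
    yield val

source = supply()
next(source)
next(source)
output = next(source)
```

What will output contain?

Step 1: Trace through generator execution:
  Yield 1: val starts at 15, yield 15
  Yield 2: val = 15 - 4 = 11, yield 11
  Yield 3: val = 11 - 4 = 7, yield 7
Step 2: First next() gets 15, second next() gets the second value, third next() yields 7.
Therefore output = 7.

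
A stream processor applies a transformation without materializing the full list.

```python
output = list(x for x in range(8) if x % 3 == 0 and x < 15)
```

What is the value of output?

Step 1: Filter range(8) where x % 3 == 0 and x < 15:
  x=0: both conditions met, included
  x=1: excluded (1 % 3 != 0)
  x=2: excluded (2 % 3 != 0)
  x=3: both conditions met, included
  x=4: excluded (4 % 3 != 0)
  x=5: excluded (5 % 3 != 0)
  x=6: both conditions met, included
  x=7: excluded (7 % 3 != 0)
Therefore output = [0, 3, 6].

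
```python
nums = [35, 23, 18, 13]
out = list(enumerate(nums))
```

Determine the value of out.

Step 1: enumerate pairs each element with its index:
  (0, 35)
  (1, 23)
  (2, 18)
  (3, 13)
Therefore out = [(0, 35), (1, 23), (2, 18), (3, 13)].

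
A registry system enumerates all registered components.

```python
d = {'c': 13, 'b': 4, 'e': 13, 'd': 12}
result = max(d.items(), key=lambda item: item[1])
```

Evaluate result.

Step 1: Find item with maximum value:
  ('c', 13)
  ('b', 4)
  ('e', 13)
  ('d', 12)
Step 2: Maximum value is 13 at key 'c'.
Therefore result = ('c', 13).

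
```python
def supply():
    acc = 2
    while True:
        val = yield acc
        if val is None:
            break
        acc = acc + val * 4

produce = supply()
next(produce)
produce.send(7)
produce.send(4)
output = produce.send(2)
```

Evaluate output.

Step 1: next() -> yield acc=2.
Step 2: send(7) -> val=7, acc = 2 + 7*4 = 30, yield 30.
Step 3: send(4) -> val=4, acc = 30 + 4*4 = 46, yield 46.
Step 4: send(2) -> val=2, acc = 46 + 2*4 = 54, yield 54.
Therefore output = 54.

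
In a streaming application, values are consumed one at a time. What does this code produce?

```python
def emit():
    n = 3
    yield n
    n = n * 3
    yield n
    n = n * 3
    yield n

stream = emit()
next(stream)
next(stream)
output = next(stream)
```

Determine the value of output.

Step 1: Trace through generator execution:
  Yield 1: n starts at 3, yield 3
  Yield 2: n = 3 * 3 = 9, yield 9
  Yield 3: n = 9 * 3 = 27, yield 27
Step 2: First next() gets 3, second next() gets the second value, third next() yields 27.
Therefore output = 27.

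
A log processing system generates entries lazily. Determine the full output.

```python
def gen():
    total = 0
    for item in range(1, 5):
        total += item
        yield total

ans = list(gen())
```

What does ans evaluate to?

Step 1: Generator accumulates running sum:
  item=1: total = 1, yield 1
  item=2: total = 3, yield 3
  item=3: total = 6, yield 6
  item=4: total = 10, yield 10
Therefore ans = [1, 3, 6, 10].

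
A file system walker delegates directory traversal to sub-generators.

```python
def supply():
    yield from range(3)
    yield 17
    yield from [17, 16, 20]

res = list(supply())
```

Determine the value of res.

Step 1: Trace yields in order:
  yield 0
  yield 1
  yield 2
  yield 17
  yield 17
  yield 16
  yield 20
Therefore res = [0, 1, 2, 17, 17, 16, 20].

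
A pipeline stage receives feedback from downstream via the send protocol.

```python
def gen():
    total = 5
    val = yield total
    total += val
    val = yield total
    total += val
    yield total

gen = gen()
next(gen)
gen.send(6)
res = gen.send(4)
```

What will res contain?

Step 1: next() -> yield total=5.
Step 2: send(6) -> val=6, total = 5+6 = 11, yield 11.
Step 3: send(4) -> val=4, total = 11+4 = 15, yield 15.
Therefore res = 15.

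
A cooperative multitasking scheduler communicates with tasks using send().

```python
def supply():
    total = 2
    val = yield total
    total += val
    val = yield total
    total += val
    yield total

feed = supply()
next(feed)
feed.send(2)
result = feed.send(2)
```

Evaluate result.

Step 1: next() -> yield total=2.
Step 2: send(2) -> val=2, total = 2+2 = 4, yield 4.
Step 3: send(2) -> val=2, total = 4+2 = 6, yield 6.
Therefore result = 6.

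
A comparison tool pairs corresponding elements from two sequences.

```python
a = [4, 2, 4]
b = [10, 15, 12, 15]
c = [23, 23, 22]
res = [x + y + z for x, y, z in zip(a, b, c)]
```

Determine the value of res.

Step 1: zip three lists (truncates to shortest, len=3):
  4 + 10 + 23 = 37
  2 + 15 + 23 = 40
  4 + 12 + 22 = 38
Therefore res = [37, 40, 38].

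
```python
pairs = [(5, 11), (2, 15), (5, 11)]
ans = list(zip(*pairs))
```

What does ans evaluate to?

Step 1: zip(*pairs) transposes: unzips [(5, 11), (2, 15), (5, 11)] into separate sequences.
Step 2: First elements: (5, 2, 5), second elements: (11, 15, 11).
Therefore ans = [(5, 2, 5), (11, 15, 11)].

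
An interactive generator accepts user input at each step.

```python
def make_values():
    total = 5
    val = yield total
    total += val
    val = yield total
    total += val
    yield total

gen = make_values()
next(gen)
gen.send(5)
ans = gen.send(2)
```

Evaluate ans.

Step 1: next() -> yield total=5.
Step 2: send(5) -> val=5, total = 5+5 = 10, yield 10.
Step 3: send(2) -> val=2, total = 10+2 = 12, yield 12.
Therefore ans = 12.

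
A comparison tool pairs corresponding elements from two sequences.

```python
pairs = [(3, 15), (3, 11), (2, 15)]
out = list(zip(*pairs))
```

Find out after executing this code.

Step 1: zip(*pairs) transposes: unzips [(3, 15), (3, 11), (2, 15)] into separate sequences.
Step 2: First elements: (3, 3, 2), second elements: (15, 11, 15).
Therefore out = [(3, 3, 2), (15, 11, 15)].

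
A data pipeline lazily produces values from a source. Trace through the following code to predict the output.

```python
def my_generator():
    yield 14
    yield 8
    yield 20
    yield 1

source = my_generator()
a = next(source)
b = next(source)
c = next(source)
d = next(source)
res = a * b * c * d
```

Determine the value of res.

Step 1: Create generator and consume all values:
  a = next(source) = 14
  b = next(source) = 8
  c = next(source) = 20
  d = next(source) = 1
Step 2: res = 14 * 8 * 20 * 1 = 2240.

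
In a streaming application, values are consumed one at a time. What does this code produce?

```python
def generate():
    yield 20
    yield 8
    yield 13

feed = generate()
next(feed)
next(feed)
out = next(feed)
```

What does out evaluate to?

Step 1: generate() creates a generator.
Step 2: next(feed) yields 20 (consumed and discarded).
Step 3: next(feed) yields 8 (consumed and discarded).
Step 4: next(feed) yields 13, assigned to out.
Therefore out = 13.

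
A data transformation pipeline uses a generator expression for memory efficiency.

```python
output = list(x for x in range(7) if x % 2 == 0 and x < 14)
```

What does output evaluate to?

Step 1: Filter range(7) where x % 2 == 0 and x < 14:
  x=0: both conditions met, included
  x=1: excluded (1 % 2 != 0)
  x=2: both conditions met, included
  x=3: excluded (3 % 2 != 0)
  x=4: both conditions met, included
  x=5: excluded (5 % 2 != 0)
  x=6: both conditions met, included
Therefore output = [0, 2, 4, 6].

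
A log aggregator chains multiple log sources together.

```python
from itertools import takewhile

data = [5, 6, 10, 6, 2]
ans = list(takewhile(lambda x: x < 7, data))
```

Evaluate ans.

Step 1: takewhile stops at first element >= 7:
  5 < 7: take
  6 < 7: take
  10 >= 7: stop
Therefore ans = [5, 6].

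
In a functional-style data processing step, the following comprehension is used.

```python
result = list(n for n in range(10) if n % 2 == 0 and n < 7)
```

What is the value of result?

Step 1: Filter range(10) where n % 2 == 0 and n < 7:
  n=0: both conditions met, included
  n=1: excluded (1 % 2 != 0)
  n=2: both conditions met, included
  n=3: excluded (3 % 2 != 0)
  n=4: both conditions met, included
  n=5: excluded (5 % 2 != 0)
  n=6: both conditions met, included
  n=7: excluded (7 % 2 != 0, 7 >= 7)
  n=8: excluded (8 >= 7)
  n=9: excluded (9 % 2 != 0, 9 >= 7)
Therefore result = [0, 2, 4, 6].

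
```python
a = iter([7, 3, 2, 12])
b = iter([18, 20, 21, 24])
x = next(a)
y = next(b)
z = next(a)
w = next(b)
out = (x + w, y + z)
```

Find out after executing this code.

Step 1: a iterates [7, 3, 2, 12], b iterates [18, 20, 21, 24].
Step 2: x = next(a) = 7, y = next(b) = 18.
Step 3: z = next(a) = 3, w = next(b) = 20.
Step 4: out = (7 + 20, 18 + 3) = (27, 21).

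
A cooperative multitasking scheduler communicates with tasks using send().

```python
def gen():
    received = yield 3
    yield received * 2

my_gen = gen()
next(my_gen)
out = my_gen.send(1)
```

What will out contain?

Step 1: next(my_gen) advances to first yield, producing 3.
Step 2: send(1) resumes, received = 1.
Step 3: yield received * 2 = 1 * 2 = 2.
Therefore out = 2.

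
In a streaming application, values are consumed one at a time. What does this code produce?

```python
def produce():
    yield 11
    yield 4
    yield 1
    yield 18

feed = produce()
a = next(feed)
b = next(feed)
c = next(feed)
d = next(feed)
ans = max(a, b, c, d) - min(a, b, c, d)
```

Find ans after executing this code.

Step 1: Create generator and consume all values:
  a = next(feed) = 11
  b = next(feed) = 4
  c = next(feed) = 1
  d = next(feed) = 18
Step 2: max = 18, min = 1, ans = 18 - 1 = 17.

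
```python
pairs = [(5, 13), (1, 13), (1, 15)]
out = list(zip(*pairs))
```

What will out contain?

Step 1: zip(*pairs) transposes: unzips [(5, 13), (1, 13), (1, 15)] into separate sequences.
Step 2: First elements: (5, 1, 1), second elements: (13, 13, 15).
Therefore out = [(5, 1, 1), (13, 13, 15)].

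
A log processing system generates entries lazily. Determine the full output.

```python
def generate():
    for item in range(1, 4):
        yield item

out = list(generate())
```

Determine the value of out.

Step 1: The generator yields each value from range(1, 4).
Step 2: list() consumes all yields: [1, 2, 3].
Therefore out = [1, 2, 3].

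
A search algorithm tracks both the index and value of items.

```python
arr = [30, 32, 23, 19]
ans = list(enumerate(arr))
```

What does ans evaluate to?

Step 1: enumerate pairs each element with its index:
  (0, 30)
  (1, 32)
  (2, 23)
  (3, 19)
Therefore ans = [(0, 30), (1, 32), (2, 23), (3, 19)].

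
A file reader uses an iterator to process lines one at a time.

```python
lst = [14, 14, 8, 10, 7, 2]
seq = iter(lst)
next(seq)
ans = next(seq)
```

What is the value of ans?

Step 1: Create iterator over [14, 14, 8, 10, 7, 2].
Step 2: next() consumes 14.
Step 3: next() returns 14.
Therefore ans = 14.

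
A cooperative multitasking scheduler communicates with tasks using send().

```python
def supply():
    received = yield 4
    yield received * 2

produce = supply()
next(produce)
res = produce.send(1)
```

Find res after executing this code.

Step 1: next(produce) advances to first yield, producing 4.
Step 2: send(1) resumes, received = 1.
Step 3: yield received * 2 = 1 * 2 = 2.
Therefore res = 2.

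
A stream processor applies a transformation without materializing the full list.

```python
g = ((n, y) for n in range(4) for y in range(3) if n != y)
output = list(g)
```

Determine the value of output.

Step 1: Nested generator over range(4) x range(3) where n != y:
  (0, 0): excluded (n == y)
  (0, 1): included
  (0, 2): included
  (1, 0): included
  (1, 1): excluded (n == y)
  (1, 2): included
  (2, 0): included
  (2, 1): included
  (2, 2): excluded (n == y)
  (3, 0): included
  (3, 1): included
  (3, 2): included
Therefore output = [(0, 1), (0, 2), (1, 0), (1, 2), (2, 0), (2, 1), (3, 0), (3, 1), (3, 2)].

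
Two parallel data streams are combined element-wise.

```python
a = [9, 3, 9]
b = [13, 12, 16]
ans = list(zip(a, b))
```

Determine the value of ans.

Step 1: zip pairs elements at same index:
  Index 0: (9, 13)
  Index 1: (3, 12)
  Index 2: (9, 16)
Therefore ans = [(9, 13), (3, 12), (9, 16)].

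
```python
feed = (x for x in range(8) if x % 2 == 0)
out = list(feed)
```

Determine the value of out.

Step 1: Filter range(8) keeping only even values:
  x=0: even, included
  x=1: odd, excluded
  x=2: even, included
  x=3: odd, excluded
  x=4: even, included
  x=5: odd, excluded
  x=6: even, included
  x=7: odd, excluded
Therefore out = [0, 2, 4, 6].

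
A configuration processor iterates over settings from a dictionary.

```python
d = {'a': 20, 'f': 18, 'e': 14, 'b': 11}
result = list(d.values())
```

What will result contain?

Step 1: d.values() returns the dictionary values in insertion order.
Therefore result = [20, 18, 14, 11].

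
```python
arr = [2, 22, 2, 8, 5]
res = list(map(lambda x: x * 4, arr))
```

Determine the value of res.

Step 1: Apply lambda x: x * 4 to each element:
  2 -> 8
  22 -> 88
  2 -> 8
  8 -> 32
  5 -> 20
Therefore res = [8, 88, 8, 32, 20].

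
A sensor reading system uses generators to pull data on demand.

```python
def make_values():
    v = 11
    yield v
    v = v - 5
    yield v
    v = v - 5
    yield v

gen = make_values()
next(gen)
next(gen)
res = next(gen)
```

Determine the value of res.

Step 1: Trace through generator execution:
  Yield 1: v starts at 11, yield 11
  Yield 2: v = 11 - 5 = 6, yield 6
  Yield 3: v = 6 - 5 = 1, yield 1
Step 2: First next() gets 11, second next() gets the second value, third next() yields 1.
Therefore res = 1.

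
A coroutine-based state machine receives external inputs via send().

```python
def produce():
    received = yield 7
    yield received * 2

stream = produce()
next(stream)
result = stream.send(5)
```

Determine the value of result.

Step 1: next(stream) advances to first yield, producing 7.
Step 2: send(5) resumes, received = 5.
Step 3: yield received * 2 = 5 * 2 = 10.
Therefore result = 10.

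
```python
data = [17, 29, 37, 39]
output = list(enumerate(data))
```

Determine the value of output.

Step 1: enumerate pairs each element with its index:
  (0, 17)
  (1, 29)
  (2, 37)
  (3, 39)
Therefore output = [(0, 17), (1, 29), (2, 37), (3, 39)].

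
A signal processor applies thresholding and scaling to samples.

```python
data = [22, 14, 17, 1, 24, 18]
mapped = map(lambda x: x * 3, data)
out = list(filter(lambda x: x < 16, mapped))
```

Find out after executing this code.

Step 1: Map x * 3:
  22 -> 66
  14 -> 42
  17 -> 51
  1 -> 3
  24 -> 72
  18 -> 54
Step 2: Filter for < 16:
  66: removed
  42: removed
  51: removed
  3: kept
  72: removed
  54: removed
Therefore out = [3].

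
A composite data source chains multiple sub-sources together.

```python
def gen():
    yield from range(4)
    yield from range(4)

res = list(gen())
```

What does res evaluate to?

Step 1: Trace yields in order:
  yield 0
  yield 1
  yield 2
  yield 3
  yield 0
  yield 1
  yield 2
  yield 3
Therefore res = [0, 1, 2, 3, 0, 1, 2, 3].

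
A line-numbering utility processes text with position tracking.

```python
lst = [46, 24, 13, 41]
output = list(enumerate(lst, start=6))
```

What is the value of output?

Step 1: enumerate with start=6:
  (6, 46)
  (7, 24)
  (8, 13)
  (9, 41)
Therefore output = [(6, 46), (7, 24), (8, 13), (9, 41)].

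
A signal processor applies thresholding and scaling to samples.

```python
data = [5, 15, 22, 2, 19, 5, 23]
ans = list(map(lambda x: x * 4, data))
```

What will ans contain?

Step 1: Apply lambda x: x * 4 to each element:
  5 -> 20
  15 -> 60
  22 -> 88
  2 -> 8
  19 -> 76
  5 -> 20
  23 -> 92
Therefore ans = [20, 60, 88, 8, 76, 20, 92].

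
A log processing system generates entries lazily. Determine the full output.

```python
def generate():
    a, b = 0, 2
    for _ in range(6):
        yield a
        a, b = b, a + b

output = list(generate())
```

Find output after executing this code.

Step 1: Fibonacci-like sequence starting with a=0, b=2:
  Iteration 1: yield a=0, then a,b = 2,2
  Iteration 2: yield a=2, then a,b = 2,4
  Iteration 3: yield a=2, then a,b = 4,6
  Iteration 4: yield a=4, then a,b = 6,10
  Iteration 5: yield a=6, then a,b = 10,16
  Iteration 6: yield a=10, then a,b = 16,26
Therefore output = [0, 2, 2, 4, 6, 10].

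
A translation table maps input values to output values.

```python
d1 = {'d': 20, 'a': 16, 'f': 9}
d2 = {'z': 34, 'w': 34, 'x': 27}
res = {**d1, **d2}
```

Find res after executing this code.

Step 1: Merge d1 and d2 (d2 values override on key conflicts).
Step 2: d1 has keys ['d', 'a', 'f'], d2 has keys ['z', 'w', 'x'].
Therefore res = {'d': 20, 'a': 16, 'f': 9, 'z': 34, 'w': 34, 'x': 27}.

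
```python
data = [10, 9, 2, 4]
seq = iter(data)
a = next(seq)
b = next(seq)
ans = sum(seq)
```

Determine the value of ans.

Step 1: Create iterator over [10, 9, 2, 4].
Step 2: a = next() = 10, b = next() = 9.
Step 3: sum() of remaining [2, 4] = 6.
Therefore ans = 6.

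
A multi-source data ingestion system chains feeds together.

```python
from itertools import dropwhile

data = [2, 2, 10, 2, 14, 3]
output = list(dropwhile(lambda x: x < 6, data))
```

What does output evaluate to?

Step 1: dropwhile drops elements while < 6:
  2 < 6: dropped
  2 < 6: dropped
  10: kept (dropping stopped)
Step 2: Remaining elements kept regardless of condition.
Therefore output = [10, 2, 14, 3].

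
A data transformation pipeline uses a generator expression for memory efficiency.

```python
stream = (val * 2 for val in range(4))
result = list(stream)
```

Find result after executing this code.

Step 1: For each val in range(4), compute val*2:
  val=0: 0*2 = 0
  val=1: 1*2 = 2
  val=2: 2*2 = 4
  val=3: 3*2 = 6
Therefore result = [0, 2, 4, 6].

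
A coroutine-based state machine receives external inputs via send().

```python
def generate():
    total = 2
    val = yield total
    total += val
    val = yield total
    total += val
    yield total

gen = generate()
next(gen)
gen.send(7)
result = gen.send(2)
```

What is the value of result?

Step 1: next() -> yield total=2.
Step 2: send(7) -> val=7, total = 2+7 = 9, yield 9.
Step 3: send(2) -> val=2, total = 9+2 = 11, yield 11.
Therefore result = 11.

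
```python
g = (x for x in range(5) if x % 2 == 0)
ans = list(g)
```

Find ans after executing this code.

Step 1: Filter range(5) keeping only even values:
  x=0: even, included
  x=1: odd, excluded
  x=2: even, included
  x=3: odd, excluded
  x=4: even, included
Therefore ans = [0, 2, 4].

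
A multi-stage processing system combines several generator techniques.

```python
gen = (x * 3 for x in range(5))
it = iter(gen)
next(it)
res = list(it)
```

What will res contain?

Step 1: Generator produces [0, 3, 6, 9, 12].
Step 2: next(it) consumes first element (0).
Step 3: list(it) collects remaining: [3, 6, 9, 12].
Therefore res = [3, 6, 9, 12].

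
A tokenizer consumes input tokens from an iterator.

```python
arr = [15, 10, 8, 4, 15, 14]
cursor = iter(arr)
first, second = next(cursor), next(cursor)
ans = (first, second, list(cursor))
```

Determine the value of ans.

Step 1: Create iterator over [15, 10, 8, 4, 15, 14].
Step 2: first = 15, second = 10.
Step 3: Remaining elements: [8, 4, 15, 14].
Therefore ans = (15, 10, [8, 4, 15, 14]).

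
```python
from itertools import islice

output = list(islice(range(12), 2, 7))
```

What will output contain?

Step 1: islice(range(12), 2, 7) takes elements at indices [2, 7).
Step 2: Elements: [2, 3, 4, 5, 6].
Therefore output = [2, 3, 4, 5, 6].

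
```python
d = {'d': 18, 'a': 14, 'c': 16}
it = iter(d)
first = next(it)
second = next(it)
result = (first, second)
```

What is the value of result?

Step 1: iter(d) iterates over keys: ['d', 'a', 'c'].
Step 2: first = next(it) = 'd', second = next(it) = 'a'.
Therefore result = ('d', 'a').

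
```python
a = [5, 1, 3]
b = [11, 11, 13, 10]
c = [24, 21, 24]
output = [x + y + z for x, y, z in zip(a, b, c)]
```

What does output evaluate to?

Step 1: zip three lists (truncates to shortest, len=3):
  5 + 11 + 24 = 40
  1 + 11 + 21 = 33
  3 + 13 + 24 = 40
Therefore output = [40, 33, 40].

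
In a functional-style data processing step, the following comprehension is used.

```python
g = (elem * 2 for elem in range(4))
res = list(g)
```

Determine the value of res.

Step 1: For each elem in range(4), compute elem*2:
  elem=0: 0*2 = 0
  elem=1: 1*2 = 2
  elem=2: 2*2 = 4
  elem=3: 3*2 = 6
Therefore res = [0, 2, 4, 6].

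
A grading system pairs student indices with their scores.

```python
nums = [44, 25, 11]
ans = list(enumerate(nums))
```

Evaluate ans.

Step 1: enumerate pairs each element with its index:
  (0, 44)
  (1, 25)
  (2, 11)
Therefore ans = [(0, 44), (1, 25), (2, 11)].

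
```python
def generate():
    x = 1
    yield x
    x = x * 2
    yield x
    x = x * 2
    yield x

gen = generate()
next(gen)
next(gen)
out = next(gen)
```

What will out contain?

Step 1: Trace through generator execution:
  Yield 1: x starts at 1, yield 1
  Yield 2: x = 1 * 2 = 2, yield 2
  Yield 3: x = 2 * 2 = 4, yield 4
Step 2: First next() gets 1, second next() gets the second value, third next() yields 4.
Therefore out = 4.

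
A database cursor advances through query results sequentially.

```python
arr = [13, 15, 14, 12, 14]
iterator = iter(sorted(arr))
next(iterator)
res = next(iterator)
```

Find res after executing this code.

Step 1: sorted([13, 15, 14, 12, 14]) = [12, 13, 14, 14, 15].
Step 2: Create iterator and skip 1 elements.
Step 3: next() returns 13.
Therefore res = 13.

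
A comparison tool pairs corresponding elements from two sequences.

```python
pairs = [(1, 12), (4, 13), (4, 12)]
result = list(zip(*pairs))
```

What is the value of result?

Step 1: zip(*pairs) transposes: unzips [(1, 12), (4, 13), (4, 12)] into separate sequences.
Step 2: First elements: (1, 4, 4), second elements: (12, 13, 12).
Therefore result = [(1, 4, 4), (12, 13, 12)].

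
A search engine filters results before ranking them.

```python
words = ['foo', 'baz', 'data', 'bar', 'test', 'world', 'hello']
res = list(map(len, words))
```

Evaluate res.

Step 1: Map len() to each word:
  'foo' -> 3
  'baz' -> 3
  'data' -> 4
  'bar' -> 3
  'test' -> 4
  'world' -> 5
  'hello' -> 5
Therefore res = [3, 3, 4, 3, 4, 5, 5].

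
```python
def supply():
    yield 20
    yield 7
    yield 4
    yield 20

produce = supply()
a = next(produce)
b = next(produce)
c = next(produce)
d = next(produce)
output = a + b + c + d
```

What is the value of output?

Step 1: Create generator and consume all values:
  a = next(produce) = 20
  b = next(produce) = 7
  c = next(produce) = 4
  d = next(produce) = 20
Step 2: output = 20 + 7 + 4 + 20 = 51.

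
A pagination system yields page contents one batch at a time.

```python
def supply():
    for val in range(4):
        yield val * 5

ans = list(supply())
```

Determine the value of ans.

Step 1: For each val in range(4), yield val * 5:
  val=0: yield 0 * 5 = 0
  val=1: yield 1 * 5 = 5
  val=2: yield 2 * 5 = 10
  val=3: yield 3 * 5 = 15
Therefore ans = [0, 5, 10, 15].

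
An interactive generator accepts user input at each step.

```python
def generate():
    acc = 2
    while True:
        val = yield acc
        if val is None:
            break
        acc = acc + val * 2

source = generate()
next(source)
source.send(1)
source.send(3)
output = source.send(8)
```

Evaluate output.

Step 1: next() -> yield acc=2.
Step 2: send(1) -> val=1, acc = 2 + 1*2 = 4, yield 4.
Step 3: send(3) -> val=3, acc = 4 + 3*2 = 10, yield 10.
Step 4: send(8) -> val=8, acc = 10 + 8*2 = 26, yield 26.
Therefore output = 26.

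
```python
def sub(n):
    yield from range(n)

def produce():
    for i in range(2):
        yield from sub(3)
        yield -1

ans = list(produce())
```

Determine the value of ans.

Step 1: For each i in range(2):
  i=0: yield from sub(3) -> [0, 1, 2], then yield -1
  i=1: yield from sub(3) -> [0, 1, 2], then yield -1
Therefore ans = [0, 1, 2, -1, 0, 1, 2, -1].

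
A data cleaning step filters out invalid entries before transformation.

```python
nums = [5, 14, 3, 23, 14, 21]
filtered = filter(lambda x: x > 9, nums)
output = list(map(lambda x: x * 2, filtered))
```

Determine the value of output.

Step 1: Filter nums for elements > 9:
  5: removed
  14: kept
  3: removed
  23: kept
  14: kept
  21: kept
Step 2: Map x * 2 on filtered [14, 23, 14, 21]:
  14 -> 28
  23 -> 46
  14 -> 28
  21 -> 42
Therefore output = [28, 46, 28, 42].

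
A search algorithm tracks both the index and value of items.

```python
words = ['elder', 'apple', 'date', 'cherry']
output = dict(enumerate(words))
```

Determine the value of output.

Step 1: enumerate pairs indices with words:
  0 -> 'elder'
  1 -> 'apple'
  2 -> 'date'
  3 -> 'cherry'
Therefore output = {0: 'elder', 1: 'apple', 2: 'date', 3: 'cherry'}.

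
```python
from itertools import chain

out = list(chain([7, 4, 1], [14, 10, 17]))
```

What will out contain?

Step 1: chain() concatenates iterables: [7, 4, 1] + [14, 10, 17].
Therefore out = [7, 4, 1, 14, 10, 17].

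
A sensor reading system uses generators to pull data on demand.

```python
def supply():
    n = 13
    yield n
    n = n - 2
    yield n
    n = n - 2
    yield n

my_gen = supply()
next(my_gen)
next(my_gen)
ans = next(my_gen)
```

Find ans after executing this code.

Step 1: Trace through generator execution:
  Yield 1: n starts at 13, yield 13
  Yield 2: n = 13 - 2 = 11, yield 11
  Yield 3: n = 11 - 2 = 9, yield 9
Step 2: First next() gets 13, second next() gets the second value, third next() yields 9.
Therefore ans = 9.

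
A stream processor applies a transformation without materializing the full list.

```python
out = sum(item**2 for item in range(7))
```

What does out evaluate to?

Step 1: Compute item**2 for each item in range(7):
  item=0: 0**2 = 0
  item=1: 1**2 = 1
  item=2: 2**2 = 4
  item=3: 3**2 = 9
  item=4: 4**2 = 16
  item=5: 5**2 = 25
  item=6: 6**2 = 36
Step 2: sum = 0 + 1 + 4 + 9 + 16 + 25 + 36 = 91.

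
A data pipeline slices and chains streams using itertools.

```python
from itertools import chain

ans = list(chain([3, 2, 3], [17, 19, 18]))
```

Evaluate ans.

Step 1: chain() concatenates iterables: [3, 2, 3] + [17, 19, 18].
Therefore ans = [3, 2, 3, 17, 19, 18].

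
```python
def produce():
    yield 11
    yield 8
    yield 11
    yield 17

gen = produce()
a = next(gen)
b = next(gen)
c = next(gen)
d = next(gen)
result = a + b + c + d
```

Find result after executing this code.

Step 1: Create generator and consume all values:
  a = next(gen) = 11
  b = next(gen) = 8
  c = next(gen) = 11
  d = next(gen) = 17
Step 2: result = 11 + 8 + 11 + 17 = 47.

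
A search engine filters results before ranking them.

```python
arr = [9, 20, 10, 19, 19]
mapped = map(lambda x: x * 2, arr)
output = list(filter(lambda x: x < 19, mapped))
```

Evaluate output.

Step 1: Map x * 2:
  9 -> 18
  20 -> 40
  10 -> 20
  19 -> 38
  19 -> 38
Step 2: Filter for < 19:
  18: kept
  40: removed
  20: removed
  38: removed
  38: removed
Therefore output = [18].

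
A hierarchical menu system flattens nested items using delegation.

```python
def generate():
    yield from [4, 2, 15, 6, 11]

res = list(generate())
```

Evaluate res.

Step 1: yield from delegates to the iterable, yielding each element.
Step 2: Collected values: [4, 2, 15, 6, 11].
Therefore res = [4, 2, 15, 6, 11].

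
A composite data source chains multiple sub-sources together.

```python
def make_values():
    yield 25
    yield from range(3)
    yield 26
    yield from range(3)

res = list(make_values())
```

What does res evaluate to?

Step 1: Trace yields in order:
  yield 25
  yield 0
  yield 1
  yield 2
  yield 26
  yield 0
  yield 1
  yield 2
Therefore res = [25, 0, 1, 2, 26, 0, 1, 2].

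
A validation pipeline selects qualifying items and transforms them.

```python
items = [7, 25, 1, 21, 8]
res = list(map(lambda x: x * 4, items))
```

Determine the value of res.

Step 1: Apply lambda x: x * 4 to each element:
  7 -> 28
  25 -> 100
  1 -> 4
  21 -> 84
  8 -> 32
Therefore res = [28, 100, 4, 84, 32].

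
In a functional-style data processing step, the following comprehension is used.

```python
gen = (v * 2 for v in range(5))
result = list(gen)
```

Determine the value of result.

Step 1: For each v in range(5), compute v*2:
  v=0: 0*2 = 0
  v=1: 1*2 = 2
  v=2: 2*2 = 4
  v=3: 3*2 = 6
  v=4: 4*2 = 8
Therefore result = [0, 2, 4, 6, 8].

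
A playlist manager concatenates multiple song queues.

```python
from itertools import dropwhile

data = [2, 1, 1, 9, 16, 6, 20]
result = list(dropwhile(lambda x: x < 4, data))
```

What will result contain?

Step 1: dropwhile drops elements while < 4:
  2 < 4: dropped
  1 < 4: dropped
  1 < 4: dropped
  9: kept (dropping stopped)
Step 2: Remaining elements kept regardless of condition.
Therefore result = [9, 16, 6, 20].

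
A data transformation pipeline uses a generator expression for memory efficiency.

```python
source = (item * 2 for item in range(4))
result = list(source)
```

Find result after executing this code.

Step 1: For each item in range(4), compute item*2:
  item=0: 0*2 = 0
  item=1: 1*2 = 2
  item=2: 2*2 = 4
  item=3: 3*2 = 6
Therefore result = [0, 2, 4, 6].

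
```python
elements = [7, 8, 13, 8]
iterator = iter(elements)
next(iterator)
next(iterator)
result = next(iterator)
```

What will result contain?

Step 1: Create iterator over [7, 8, 13, 8].
Step 2: next() consumes 7.
Step 3: next() consumes 8.
Step 4: next() returns 13.
Therefore result = 13.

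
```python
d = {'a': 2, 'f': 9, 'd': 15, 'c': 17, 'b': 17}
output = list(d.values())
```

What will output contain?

Step 1: d.values() returns the dictionary values in insertion order.
Therefore output = [2, 9, 15, 17, 17].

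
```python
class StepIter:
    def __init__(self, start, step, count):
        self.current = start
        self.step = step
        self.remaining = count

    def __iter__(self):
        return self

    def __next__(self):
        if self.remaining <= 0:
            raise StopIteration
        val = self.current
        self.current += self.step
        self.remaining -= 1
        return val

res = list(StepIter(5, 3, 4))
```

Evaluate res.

Step 1: StepIter starts at 5, increments by 3, for 4 steps:
  Yield 5, then current += 3
  Yield 8, then current += 3
  Yield 11, then current += 3
  Yield 14, then current += 3
Therefore res = [5, 8, 11, 14].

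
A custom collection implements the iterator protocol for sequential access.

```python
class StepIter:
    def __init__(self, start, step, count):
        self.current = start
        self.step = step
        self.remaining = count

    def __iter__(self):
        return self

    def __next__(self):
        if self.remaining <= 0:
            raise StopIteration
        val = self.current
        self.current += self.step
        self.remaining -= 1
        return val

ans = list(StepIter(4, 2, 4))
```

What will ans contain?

Step 1: StepIter starts at 4, increments by 2, for 4 steps:
  Yield 4, then current += 2
  Yield 6, then current += 2
  Yield 8, then current += 2
  Yield 10, then current += 2
Therefore ans = [4, 6, 8, 10].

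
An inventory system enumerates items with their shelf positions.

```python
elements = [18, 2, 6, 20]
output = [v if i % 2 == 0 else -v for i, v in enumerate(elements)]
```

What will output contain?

Step 1: For each (i, v), keep v if i is even, negate if odd:
  i=0 (even): keep 18
  i=1 (odd): negate to -2
  i=2 (even): keep 6
  i=3 (odd): negate to -20
Therefore output = [18, -2, 6, -20].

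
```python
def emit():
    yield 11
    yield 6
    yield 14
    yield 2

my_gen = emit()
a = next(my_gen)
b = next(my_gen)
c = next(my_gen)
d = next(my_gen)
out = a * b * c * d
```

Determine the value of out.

Step 1: Create generator and consume all values:
  a = next(my_gen) = 11
  b = next(my_gen) = 6
  c = next(my_gen) = 14
  d = next(my_gen) = 2
Step 2: out = 11 * 6 * 14 * 2 = 1848.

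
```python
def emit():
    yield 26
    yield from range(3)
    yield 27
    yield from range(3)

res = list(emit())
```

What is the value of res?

Step 1: Trace yields in order:
  yield 26
  yield 0
  yield 1
  yield 2
  yield 27
  yield 0
  yield 1
  yield 2
Therefore res = [26, 0, 1, 2, 27, 0, 1, 2].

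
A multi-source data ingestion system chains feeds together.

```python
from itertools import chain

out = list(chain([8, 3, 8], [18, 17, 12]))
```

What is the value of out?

Step 1: chain() concatenates iterables: [8, 3, 8] + [18, 17, 12].
Therefore out = [8, 3, 8, 18, 17, 12].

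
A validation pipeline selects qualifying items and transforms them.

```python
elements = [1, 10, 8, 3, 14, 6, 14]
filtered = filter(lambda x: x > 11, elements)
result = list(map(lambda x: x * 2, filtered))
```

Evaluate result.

Step 1: Filter elements for elements > 11:
  1: removed
  10: removed
  8: removed
  3: removed
  14: kept
  6: removed
  14: kept
Step 2: Map x * 2 on filtered [14, 14]:
  14 -> 28
  14 -> 28
Therefore result = [28, 28].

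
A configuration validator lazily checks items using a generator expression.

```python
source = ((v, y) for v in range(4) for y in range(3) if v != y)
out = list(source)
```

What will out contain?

Step 1: Nested generator over range(4) x range(3) where v != y:
  (0, 0): excluded (v == y)
  (0, 1): included
  (0, 2): included
  (1, 0): included
  (1, 1): excluded (v == y)
  (1, 2): included
  (2, 0): included
  (2, 1): included
  (2, 2): excluded (v == y)
  (3, 0): included
  (3, 1): included
  (3, 2): included
Therefore out = [(0, 1), (0, 2), (1, 0), (1, 2), (2, 0), (2, 1), (3, 0), (3, 1), (3, 2)].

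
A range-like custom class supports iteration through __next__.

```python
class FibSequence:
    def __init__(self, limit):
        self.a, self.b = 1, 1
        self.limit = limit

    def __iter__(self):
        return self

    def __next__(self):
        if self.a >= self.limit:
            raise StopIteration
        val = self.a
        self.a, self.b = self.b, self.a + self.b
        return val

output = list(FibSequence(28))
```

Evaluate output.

Step 1: Fibonacci-like sequence (a=1, b=1) until >= 28:
  Yield 1, then a,b = 1,2
  Yield 1, then a,b = 2,3
  Yield 2, then a,b = 3,5
  Yield 3, then a,b = 5,8
  Yield 5, then a,b = 8,13
  Yield 8, then a,b = 13,21
  Yield 13, then a,b = 21,34
  Yield 21, then a,b = 34,55
Step 2: 34 >= 28, stop.
Therefore output = [1, 1, 2, 3, 5, 8, 13, 21].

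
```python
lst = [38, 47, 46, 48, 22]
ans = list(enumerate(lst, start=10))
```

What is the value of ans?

Step 1: enumerate with start=10:
  (10, 38)
  (11, 47)
  (12, 46)
  (13, 48)
  (14, 22)
Therefore ans = [(10, 38), (11, 47), (12, 46), (13, 48), (14, 22)].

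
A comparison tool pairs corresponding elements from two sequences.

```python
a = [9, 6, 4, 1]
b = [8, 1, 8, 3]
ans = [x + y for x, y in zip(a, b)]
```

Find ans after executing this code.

Step 1: Add corresponding elements:
  9 + 8 = 17
  6 + 1 = 7
  4 + 8 = 12
  1 + 3 = 4
Therefore ans = [17, 7, 12, 4].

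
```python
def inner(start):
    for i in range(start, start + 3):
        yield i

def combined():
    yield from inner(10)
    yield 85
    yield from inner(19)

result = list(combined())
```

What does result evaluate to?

Step 1: combined() delegates to inner(10):
  yield 10
  yield 11
  yield 12
Step 2: yield 85
Step 3: Delegates to inner(19):
  yield 19
  yield 20
  yield 21
Therefore result = [10, 11, 12, 85, 19, 20, 21].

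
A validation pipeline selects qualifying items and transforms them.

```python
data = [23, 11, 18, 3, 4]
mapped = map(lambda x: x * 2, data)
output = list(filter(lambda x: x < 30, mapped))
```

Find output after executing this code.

Step 1: Map x * 2:
  23 -> 46
  11 -> 22
  18 -> 36
  3 -> 6
  4 -> 8
Step 2: Filter for < 30:
  46: removed
  22: kept
  36: removed
  6: kept
  8: kept
Therefore output = [22, 6, 8].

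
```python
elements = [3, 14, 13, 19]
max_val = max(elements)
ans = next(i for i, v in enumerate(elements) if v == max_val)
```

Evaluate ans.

Step 1: max([3, 14, 13, 19]) = 19.
Step 2: Find first index where value == 19:
  Index 0: 3 != 19
  Index 1: 14 != 19
  Index 2: 13 != 19
  Index 3: 19 == 19, found!
Therefore ans = 3.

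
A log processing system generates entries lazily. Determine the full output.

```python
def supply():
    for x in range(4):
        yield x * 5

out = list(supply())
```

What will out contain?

Step 1: For each x in range(4), yield x * 5:
  x=0: yield 0 * 5 = 0
  x=1: yield 1 * 5 = 5
  x=2: yield 2 * 5 = 10
  x=3: yield 3 * 5 = 15
Therefore out = [0, 5, 10, 15].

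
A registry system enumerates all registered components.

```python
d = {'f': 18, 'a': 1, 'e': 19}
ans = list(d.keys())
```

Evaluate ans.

Step 1: d.keys() returns the dictionary keys in insertion order.
Therefore ans = ['f', 'a', 'e'].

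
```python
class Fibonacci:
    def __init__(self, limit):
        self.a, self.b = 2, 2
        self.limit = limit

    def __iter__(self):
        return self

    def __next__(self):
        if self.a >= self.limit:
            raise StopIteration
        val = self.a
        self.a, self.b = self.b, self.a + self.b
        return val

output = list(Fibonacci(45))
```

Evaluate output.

Step 1: Fibonacci-like sequence (a=2, b=2) until >= 45:
  Yield 2, then a,b = 2,4
  Yield 2, then a,b = 4,6
  Yield 4, then a,b = 6,10
  Yield 6, then a,b = 10,16
  Yield 10, then a,b = 16,26
  Yield 16, then a,b = 26,42
  Yield 26, then a,b = 42,68
  Yield 42, then a,b = 68,110
Step 2: 68 >= 45, stop.
Therefore output = [2, 2, 4, 6, 10, 16, 26, 42].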